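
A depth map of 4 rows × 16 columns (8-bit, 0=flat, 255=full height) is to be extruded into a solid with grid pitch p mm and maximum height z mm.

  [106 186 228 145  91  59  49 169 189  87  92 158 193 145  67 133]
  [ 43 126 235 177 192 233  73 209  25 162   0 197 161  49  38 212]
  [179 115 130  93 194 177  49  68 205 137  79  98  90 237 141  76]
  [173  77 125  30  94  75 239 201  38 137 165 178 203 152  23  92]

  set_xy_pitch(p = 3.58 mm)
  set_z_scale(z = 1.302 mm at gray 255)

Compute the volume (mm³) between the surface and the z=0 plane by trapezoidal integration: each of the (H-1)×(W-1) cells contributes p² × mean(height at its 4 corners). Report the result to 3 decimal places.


384.029

height_mm = gray/255 × 1.302; cell vol = 3.58² × mean(4 corners)
unit = 3.58² × 1.302 / (4×255) = 0.0163598 mm³ per gray-sum
row 0: Σ corner-gray over 15 cells = 7964  → 130.2891
row 1: Σ corner-gray over 15 cells = 7890  → 129.0785
row 2: Σ corner-gray over 15 cells = 7620  → 124.6614
Σ rows: total corner-gray = 23474  → 384.0290 mm³


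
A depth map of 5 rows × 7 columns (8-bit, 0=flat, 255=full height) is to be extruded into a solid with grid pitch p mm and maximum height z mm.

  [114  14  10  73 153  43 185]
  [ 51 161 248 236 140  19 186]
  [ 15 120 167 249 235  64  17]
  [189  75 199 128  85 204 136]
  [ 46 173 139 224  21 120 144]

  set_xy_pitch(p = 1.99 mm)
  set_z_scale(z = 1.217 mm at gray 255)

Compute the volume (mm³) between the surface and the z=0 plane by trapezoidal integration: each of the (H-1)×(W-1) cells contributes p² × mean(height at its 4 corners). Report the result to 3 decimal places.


61.127

height_mm = gray/255 × 1.217; cell vol = 1.99² × mean(4 corners)
unit = 1.99² × 1.217 / (4×255) = 0.00472494 mm³ per gray-sum
row 0: Σ corner-gray over 6 cells = 2730  → 12.8991
row 1: Σ corner-gray over 6 cells = 3547  → 16.7594
row 2: Σ corner-gray over 6 cells = 3409  → 16.1073
row 3: Σ corner-gray over 6 cells = 3251  → 15.3608
Σ rows: total corner-gray = 12937  → 61.1266 mm³


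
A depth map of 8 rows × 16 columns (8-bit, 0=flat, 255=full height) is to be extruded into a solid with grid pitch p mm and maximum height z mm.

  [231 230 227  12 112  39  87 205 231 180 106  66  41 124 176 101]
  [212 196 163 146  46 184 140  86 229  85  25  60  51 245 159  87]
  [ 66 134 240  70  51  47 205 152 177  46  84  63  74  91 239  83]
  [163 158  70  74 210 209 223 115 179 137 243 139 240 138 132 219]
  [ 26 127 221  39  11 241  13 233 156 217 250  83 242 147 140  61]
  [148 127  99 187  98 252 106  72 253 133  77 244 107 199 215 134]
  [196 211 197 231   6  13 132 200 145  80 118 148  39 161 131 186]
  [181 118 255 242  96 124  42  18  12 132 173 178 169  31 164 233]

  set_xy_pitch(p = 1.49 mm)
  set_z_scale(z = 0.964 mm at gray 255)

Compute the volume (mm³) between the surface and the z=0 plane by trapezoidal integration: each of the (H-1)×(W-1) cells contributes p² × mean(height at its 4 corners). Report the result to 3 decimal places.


122.771

height_mm = gray/255 × 0.964; cell vol = 1.49² × mean(4 corners)
unit = 1.49² × 0.964 / (4×255) = 0.00209821 mm³ per gray-sum
row 0: Σ corner-gray over 15 cells = 7933  → 16.6451
row 1: Σ corner-gray over 15 cells = 7424  → 15.5771
row 2: Σ corner-gray over 15 cells = 8411  → 17.6481
row 3: Σ corner-gray over 15 cells = 9243  → 19.3938
row 4: Σ corner-gray over 15 cells = 8947  → 18.7727
row 5: Σ corner-gray over 15 cells = 8626  → 18.0992
row 6: Σ corner-gray over 15 cells = 7928  → 16.6346
Σ rows: total corner-gray = 58512  → 122.7706 mm³


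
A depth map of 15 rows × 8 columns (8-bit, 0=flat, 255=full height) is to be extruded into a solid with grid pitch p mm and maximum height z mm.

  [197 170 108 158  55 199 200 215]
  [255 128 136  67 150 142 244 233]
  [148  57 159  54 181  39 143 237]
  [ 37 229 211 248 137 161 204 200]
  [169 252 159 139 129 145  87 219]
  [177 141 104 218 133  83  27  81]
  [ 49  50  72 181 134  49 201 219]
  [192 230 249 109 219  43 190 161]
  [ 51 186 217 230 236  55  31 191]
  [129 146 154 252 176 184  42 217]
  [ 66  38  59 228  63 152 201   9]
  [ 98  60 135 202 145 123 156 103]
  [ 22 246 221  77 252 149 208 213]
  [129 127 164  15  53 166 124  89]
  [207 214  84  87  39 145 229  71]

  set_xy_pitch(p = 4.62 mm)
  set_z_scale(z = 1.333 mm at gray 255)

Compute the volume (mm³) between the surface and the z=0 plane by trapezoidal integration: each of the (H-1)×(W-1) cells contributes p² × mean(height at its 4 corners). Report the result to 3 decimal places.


1581.099

height_mm = gray/255 × 1.333; cell vol = 4.62² × mean(4 corners)
unit = 4.62² × 1.333 / (4×255) = 0.0278942 mm³ per gray-sum
row 0: Σ corner-gray over 7 cells = 4414  → 123.1250
row 1: Σ corner-gray over 7 cells = 3873  → 108.0342
row 2: Σ corner-gray over 7 cells = 4268  → 119.0525
row 3: Σ corner-gray over 7 cells = 4827  → 134.6453
row 4: Σ corner-gray over 7 cells = 3880  → 108.2295
row 5: Σ corner-gray over 7 cells = 3312  → 92.3856
row 6: Σ corner-gray over 7 cells = 4075  → 113.6689
row 7: Σ corner-gray over 7 cells = 4585  → 127.8949
row 8: Σ corner-gray over 7 cells = 4406  → 122.9019
row 9: Σ corner-gray over 7 cells = 3811  → 106.3048
row 10: Σ corner-gray over 7 cells = 3400  → 94.8403
row 11: Σ corner-gray over 7 cells = 4384  → 122.2882
row 12: Σ corner-gray over 7 cells = 4057  → 113.1668
row 13: Σ corner-gray over 7 cells = 3390  → 94.5613
Σ rows: total corner-gray = 56682  → 1581.0991 mm³


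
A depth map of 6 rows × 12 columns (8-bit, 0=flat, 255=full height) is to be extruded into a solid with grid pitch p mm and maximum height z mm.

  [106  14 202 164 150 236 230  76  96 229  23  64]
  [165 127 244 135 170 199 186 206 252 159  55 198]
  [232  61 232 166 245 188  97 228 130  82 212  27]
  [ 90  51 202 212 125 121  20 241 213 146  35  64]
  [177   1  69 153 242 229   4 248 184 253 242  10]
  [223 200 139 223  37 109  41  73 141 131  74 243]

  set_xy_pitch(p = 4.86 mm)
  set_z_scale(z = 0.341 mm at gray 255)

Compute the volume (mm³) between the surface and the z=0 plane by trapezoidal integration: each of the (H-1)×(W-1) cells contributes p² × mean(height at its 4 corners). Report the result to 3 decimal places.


height_mm = gray/255 × 0.341; cell vol = 4.86² × mean(4 corners)
unit = 4.86² × 0.341 / (4×255) = 0.00789636 mm³ per gray-sum
row 0: Σ corner-gray over 11 cells = 6839  → 54.0032
row 1: Σ corner-gray over 11 cells = 7370  → 58.1961
row 2: Σ corner-gray over 11 cells = 6427  → 50.7499
row 3: Σ corner-gray over 11 cells = 6323  → 49.9287
row 4: Σ corner-gray over 11 cells = 6239  → 49.2654
Σ rows: total corner-gray = 33198  → 262.1432 mm³

262.143


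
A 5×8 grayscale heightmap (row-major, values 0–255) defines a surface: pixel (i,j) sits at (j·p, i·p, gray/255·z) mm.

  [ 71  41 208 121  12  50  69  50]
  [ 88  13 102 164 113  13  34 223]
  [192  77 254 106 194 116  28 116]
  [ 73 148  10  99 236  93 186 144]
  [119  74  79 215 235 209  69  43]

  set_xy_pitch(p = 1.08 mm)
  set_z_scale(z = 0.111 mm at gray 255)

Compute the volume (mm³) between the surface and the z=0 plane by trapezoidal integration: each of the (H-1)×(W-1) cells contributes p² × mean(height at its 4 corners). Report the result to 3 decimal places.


1.607

height_mm = gray/255 × 0.111; cell vol = 1.08² × mean(4 corners)
unit = 1.08² × 0.111 / (4×255) = 0.000126932 mm³ per gray-sum
row 0: Σ corner-gray over 7 cells = 2312  → 0.2935
row 1: Σ corner-gray over 7 cells = 3047  → 0.3868
row 2: Σ corner-gray over 7 cells = 3619  → 0.4594
row 3: Σ corner-gray over 7 cells = 3685  → 0.4677
Σ rows: total corner-gray = 12663  → 1.6073 mm³


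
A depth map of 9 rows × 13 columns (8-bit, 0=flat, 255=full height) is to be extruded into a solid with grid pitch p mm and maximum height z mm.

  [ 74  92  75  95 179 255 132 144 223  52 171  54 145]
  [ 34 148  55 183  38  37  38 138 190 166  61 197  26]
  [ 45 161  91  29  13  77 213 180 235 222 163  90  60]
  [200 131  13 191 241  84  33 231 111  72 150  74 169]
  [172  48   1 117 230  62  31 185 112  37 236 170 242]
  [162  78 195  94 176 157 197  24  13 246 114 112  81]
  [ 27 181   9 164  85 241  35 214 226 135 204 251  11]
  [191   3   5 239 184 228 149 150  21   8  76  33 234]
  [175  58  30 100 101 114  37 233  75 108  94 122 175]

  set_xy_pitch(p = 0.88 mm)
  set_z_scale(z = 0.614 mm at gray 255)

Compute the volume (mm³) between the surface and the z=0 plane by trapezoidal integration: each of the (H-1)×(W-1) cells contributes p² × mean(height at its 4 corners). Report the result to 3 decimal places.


21.953

height_mm = gray/255 × 0.614; cell vol = 0.88² × mean(4 corners)
unit = 0.88² × 0.614 / (4×255) = 0.000466158 mm³ per gray-sum
row 0: Σ corner-gray over 12 cells = 5725  → 2.6688
row 1: Σ corner-gray over 12 cells = 5615  → 2.6175
row 2: Σ corner-gray over 12 cells = 6084  → 2.8361
row 3: Σ corner-gray over 12 cells = 5903  → 2.7517
row 4: Σ corner-gray over 12 cells = 5927  → 2.7629
row 5: Σ corner-gray over 12 cells = 6583  → 3.0687
row 6: Σ corner-gray over 12 cells = 6145  → 2.8645
row 7: Σ corner-gray over 12 cells = 5111  → 2.3825
Σ rows: total corner-gray = 47093  → 21.9528 mm³


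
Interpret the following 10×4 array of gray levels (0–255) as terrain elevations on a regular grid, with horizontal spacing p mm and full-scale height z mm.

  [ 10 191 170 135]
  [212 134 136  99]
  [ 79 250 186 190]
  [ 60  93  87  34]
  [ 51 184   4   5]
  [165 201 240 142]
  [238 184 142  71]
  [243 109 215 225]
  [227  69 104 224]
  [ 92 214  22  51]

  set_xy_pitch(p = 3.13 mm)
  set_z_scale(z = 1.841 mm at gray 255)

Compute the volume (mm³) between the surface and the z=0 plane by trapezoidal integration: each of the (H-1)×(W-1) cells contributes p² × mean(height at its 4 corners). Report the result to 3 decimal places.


height_mm = gray/255 × 1.841; cell vol = 3.13² × mean(4 corners)
unit = 3.13² × 1.841 / (4×255) = 0.0176824 mm³ per gray-sum
row 0: Σ corner-gray over 3 cells = 1718  → 30.3784
row 1: Σ corner-gray over 3 cells = 1992  → 35.2234
row 2: Σ corner-gray over 3 cells = 1595  → 28.2035
row 3: Σ corner-gray over 3 cells = 886  → 15.6666
row 4: Σ corner-gray over 3 cells = 1621  → 28.6632
row 5: Σ corner-gray over 3 cells = 2150  → 38.0173
row 6: Σ corner-gray over 3 cells = 2077  → 36.7264
row 7: Σ corner-gray over 3 cells = 1913  → 33.8265
row 8: Σ corner-gray over 3 cells = 1412  → 24.9676
Σ rows: total corner-gray = 15364  → 271.6731 mm³

271.673


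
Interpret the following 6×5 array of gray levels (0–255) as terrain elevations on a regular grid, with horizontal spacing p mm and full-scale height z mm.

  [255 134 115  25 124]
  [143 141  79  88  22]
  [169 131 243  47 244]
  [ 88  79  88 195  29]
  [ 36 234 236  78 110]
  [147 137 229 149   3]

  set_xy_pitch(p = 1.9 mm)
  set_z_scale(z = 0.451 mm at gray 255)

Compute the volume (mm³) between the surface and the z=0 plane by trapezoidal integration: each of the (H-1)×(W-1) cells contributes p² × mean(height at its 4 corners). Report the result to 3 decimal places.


height_mm = gray/255 × 0.451; cell vol = 1.9² × mean(4 corners)
unit = 1.9² × 0.451 / (4×255) = 0.00159619 mm³ per gray-sum
row 0: Σ corner-gray over 4 cells = 1708  → 2.7263
row 1: Σ corner-gray over 4 cells = 2036  → 3.2498
row 2: Σ corner-gray over 4 cells = 2096  → 3.3456
row 3: Σ corner-gray over 4 cells = 2083  → 3.3249
row 4: Σ corner-gray over 4 cells = 2422  → 3.8660
Σ rows: total corner-gray = 10345  → 16.5125 mm³

16.513


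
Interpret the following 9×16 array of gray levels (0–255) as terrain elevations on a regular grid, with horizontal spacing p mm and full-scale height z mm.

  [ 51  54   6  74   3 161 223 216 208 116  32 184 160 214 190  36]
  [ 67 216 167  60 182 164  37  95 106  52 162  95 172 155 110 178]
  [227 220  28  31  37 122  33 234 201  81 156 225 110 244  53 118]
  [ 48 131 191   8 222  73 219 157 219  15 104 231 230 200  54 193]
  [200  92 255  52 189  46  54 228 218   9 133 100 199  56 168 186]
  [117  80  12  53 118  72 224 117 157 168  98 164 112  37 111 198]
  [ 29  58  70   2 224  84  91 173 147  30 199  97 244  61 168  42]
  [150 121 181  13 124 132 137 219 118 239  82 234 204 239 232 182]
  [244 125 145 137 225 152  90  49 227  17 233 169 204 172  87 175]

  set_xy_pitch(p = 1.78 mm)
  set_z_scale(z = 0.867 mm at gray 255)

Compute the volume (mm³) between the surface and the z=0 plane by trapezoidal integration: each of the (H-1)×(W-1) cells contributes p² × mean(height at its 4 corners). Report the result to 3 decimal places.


171.041

height_mm = gray/255 × 0.867; cell vol = 1.78² × mean(4 corners)
unit = 1.78² × 0.867 / (4×255) = 0.00269314 mm³ per gray-sum
row 0: Σ corner-gray over 15 cells = 7560  → 20.3601
row 1: Σ corner-gray over 15 cells = 7686  → 20.6995
row 2: Σ corner-gray over 15 cells = 8244  → 22.2022
row 3: Σ corner-gray over 15 cells = 8333  → 22.4419
row 4: Σ corner-gray over 15 cells = 7345  → 19.7811
row 5: Σ corner-gray over 15 cells = 6728  → 18.1194
row 6: Σ corner-gray over 15 cells = 8249  → 22.2157
row 7: Σ corner-gray over 15 cells = 9365  → 25.2213
Σ rows: total corner-gray = 63510  → 171.0413 mm³


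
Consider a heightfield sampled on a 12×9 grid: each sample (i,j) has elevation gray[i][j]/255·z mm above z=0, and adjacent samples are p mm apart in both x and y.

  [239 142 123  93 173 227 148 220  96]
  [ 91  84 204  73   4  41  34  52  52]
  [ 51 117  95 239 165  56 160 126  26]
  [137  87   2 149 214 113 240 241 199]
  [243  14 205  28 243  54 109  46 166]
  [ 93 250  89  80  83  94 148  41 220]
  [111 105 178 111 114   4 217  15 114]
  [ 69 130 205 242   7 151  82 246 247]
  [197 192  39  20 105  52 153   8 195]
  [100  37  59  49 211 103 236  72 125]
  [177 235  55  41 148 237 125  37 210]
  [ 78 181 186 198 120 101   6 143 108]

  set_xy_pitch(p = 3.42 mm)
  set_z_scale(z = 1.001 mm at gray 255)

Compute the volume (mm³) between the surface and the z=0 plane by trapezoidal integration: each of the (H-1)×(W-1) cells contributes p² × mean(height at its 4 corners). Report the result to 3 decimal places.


485.461

height_mm = gray/255 × 1.001; cell vol = 3.42² × mean(4 corners)
unit = 3.42² × 1.001 / (4×255) = 0.0114785 mm³ per gray-sum
row 0: Σ corner-gray over 8 cells = 3714  → 42.6312
row 1: Σ corner-gray over 8 cells = 3120  → 35.8130
row 2: Σ corner-gray over 8 cells = 4421  → 50.7466
row 3: Σ corner-gray over 8 cells = 4235  → 48.6116
row 4: Σ corner-gray over 8 cells = 3690  → 42.3558
row 5: Σ corner-gray over 8 cells = 3596  → 41.2768
row 6: Σ corner-gray over 8 cells = 4155  → 47.6933
row 7: Σ corner-gray over 8 cells = 3972  → 45.5927
row 8: Σ corner-gray over 8 cells = 3289  → 37.7529
row 9: Σ corner-gray over 8 cells = 3902  → 44.7892
row 10: Σ corner-gray over 8 cells = 4199  → 48.1983
Σ rows: total corner-gray = 42293  → 485.4613 mm³


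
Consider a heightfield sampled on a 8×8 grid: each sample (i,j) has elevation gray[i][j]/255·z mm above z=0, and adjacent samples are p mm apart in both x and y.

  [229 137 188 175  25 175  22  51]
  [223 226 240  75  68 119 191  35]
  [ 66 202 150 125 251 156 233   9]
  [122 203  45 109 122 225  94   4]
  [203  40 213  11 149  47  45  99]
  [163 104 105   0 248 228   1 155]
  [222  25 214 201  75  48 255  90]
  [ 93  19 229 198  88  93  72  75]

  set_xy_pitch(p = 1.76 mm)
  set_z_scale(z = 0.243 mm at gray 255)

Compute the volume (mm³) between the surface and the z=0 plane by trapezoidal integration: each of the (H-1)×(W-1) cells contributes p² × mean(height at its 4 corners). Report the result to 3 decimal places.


18.777

height_mm = gray/255 × 0.243; cell vol = 1.76² × mean(4 corners)
unit = 1.76² × 0.243 / (4×255) = 0.000737958 mm³ per gray-sum
row 0: Σ corner-gray over 7 cells = 3820  → 2.8190
row 1: Σ corner-gray over 7 cells = 4405  → 3.2507
row 2: Σ corner-gray over 7 cells = 4031  → 2.9747
row 3: Σ corner-gray over 7 cells = 3034  → 2.2390
row 4: Σ corner-gray over 7 cells = 3002  → 2.2153
row 5: Σ corner-gray over 7 cells = 3638  → 2.6847
row 6: Σ corner-gray over 7 cells = 3514  → 2.5932
Σ rows: total corner-gray = 25444  → 18.7766 mm³


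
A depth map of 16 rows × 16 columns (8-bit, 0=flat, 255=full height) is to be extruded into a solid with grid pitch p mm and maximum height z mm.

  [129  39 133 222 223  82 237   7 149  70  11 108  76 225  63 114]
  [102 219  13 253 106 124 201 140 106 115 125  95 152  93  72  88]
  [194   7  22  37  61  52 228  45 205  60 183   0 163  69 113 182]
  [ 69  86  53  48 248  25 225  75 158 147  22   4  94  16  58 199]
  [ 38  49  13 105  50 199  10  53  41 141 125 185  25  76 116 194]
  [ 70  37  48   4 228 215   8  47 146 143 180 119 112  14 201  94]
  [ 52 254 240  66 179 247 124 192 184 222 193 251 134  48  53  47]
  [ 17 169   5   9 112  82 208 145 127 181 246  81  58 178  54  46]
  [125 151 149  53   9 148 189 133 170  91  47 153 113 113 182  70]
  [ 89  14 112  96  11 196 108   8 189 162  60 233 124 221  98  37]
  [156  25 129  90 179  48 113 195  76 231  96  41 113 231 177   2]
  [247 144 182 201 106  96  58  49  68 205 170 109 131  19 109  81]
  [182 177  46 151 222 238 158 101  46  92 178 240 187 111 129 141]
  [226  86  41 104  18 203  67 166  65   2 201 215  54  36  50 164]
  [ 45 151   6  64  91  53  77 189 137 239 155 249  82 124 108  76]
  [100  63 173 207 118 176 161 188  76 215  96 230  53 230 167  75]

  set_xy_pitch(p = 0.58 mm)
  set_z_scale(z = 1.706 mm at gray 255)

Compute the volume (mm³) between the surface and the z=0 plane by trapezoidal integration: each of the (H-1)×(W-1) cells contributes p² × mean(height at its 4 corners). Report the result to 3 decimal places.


height_mm = gray/255 × 1.706; cell vol = 0.58² × mean(4 corners)
unit = 0.58² × 1.706 / (4×255) = 0.000562645 mm³ per gray-sum
row 0: Σ corner-gray over 15 cells = 7351  → 4.1360
row 1: Σ corner-gray over 15 cells = 6684  → 3.7607
row 2: Σ corner-gray over 15 cells = 5652  → 3.1801
row 3: Σ corner-gray over 15 cells = 5394  → 3.0349
row 4: Σ corner-gray over 15 cells = 5776  → 3.2498
row 5: Σ corner-gray over 15 cells = 8041  → 4.5242
row 6: Σ corner-gray over 15 cells = 8246  → 4.6396
row 7: Σ corner-gray over 15 cells = 6970  → 3.9216
row 8: Σ corner-gray over 15 cells = 6987  → 3.9312
row 9: Σ corner-gray over 15 cells = 7036  → 3.9588
row 10: Σ corner-gray over 15 cells = 7268  → 4.0893
row 11: Σ corner-gray over 15 cells = 8097  → 4.5557
row 12: Σ corner-gray over 15 cells = 7481  → 4.2092
row 13: Σ corner-gray over 15 cells = 6577  → 3.7005
row 14: Σ corner-gray over 15 cells = 8052  → 4.5304
Σ rows: total corner-gray = 105612  → 59.4221 mm³

59.422


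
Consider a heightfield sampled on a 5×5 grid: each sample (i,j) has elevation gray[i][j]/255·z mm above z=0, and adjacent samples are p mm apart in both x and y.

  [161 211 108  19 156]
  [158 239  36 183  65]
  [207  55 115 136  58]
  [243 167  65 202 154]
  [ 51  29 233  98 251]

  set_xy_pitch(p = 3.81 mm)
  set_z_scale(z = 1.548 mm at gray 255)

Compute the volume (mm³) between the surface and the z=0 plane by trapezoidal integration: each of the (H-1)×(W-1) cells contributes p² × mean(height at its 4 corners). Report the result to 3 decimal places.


height_mm = gray/255 × 1.548; cell vol = 3.81² × mean(4 corners)
unit = 3.81² × 1.548 / (4×255) = 0.0220303 mm³ per gray-sum
row 0: Σ corner-gray over 4 cells = 2132  → 46.9686
row 1: Σ corner-gray over 4 cells = 2016  → 44.4131
row 2: Σ corner-gray over 4 cells = 2142  → 47.1889
row 3: Σ corner-gray over 4 cells = 2287  → 50.3833
Σ rows: total corner-gray = 8577  → 188.9540 mm³

188.954


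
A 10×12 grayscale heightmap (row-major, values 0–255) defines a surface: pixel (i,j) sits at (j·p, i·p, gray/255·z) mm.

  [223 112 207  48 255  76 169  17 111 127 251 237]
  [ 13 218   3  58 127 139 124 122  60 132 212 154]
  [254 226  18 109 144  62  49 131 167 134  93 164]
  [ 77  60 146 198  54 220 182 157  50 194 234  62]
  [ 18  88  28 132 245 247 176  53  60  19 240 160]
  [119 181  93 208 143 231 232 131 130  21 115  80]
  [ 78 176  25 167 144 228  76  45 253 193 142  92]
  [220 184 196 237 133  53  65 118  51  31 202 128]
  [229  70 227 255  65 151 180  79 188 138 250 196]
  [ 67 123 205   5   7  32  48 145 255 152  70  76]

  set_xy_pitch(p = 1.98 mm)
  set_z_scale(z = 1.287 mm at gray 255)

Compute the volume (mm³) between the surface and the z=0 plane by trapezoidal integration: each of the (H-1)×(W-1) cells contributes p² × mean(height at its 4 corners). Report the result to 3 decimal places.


height_mm = gray/255 × 1.287; cell vol = 1.98² × mean(4 corners)
unit = 1.98² × 1.287 / (4×255) = 0.00494662 mm³ per gray-sum
row 0: Σ corner-gray over 11 cells = 5763  → 28.5074
row 1: Σ corner-gray over 11 cells = 5241  → 25.9252
row 2: Σ corner-gray over 11 cells = 5813  → 28.7547
row 3: Σ corner-gray over 11 cells = 5883  → 29.1010
row 4: Σ corner-gray over 11 cells = 5923  → 29.2988
row 5: Σ corner-gray over 11 cells = 6237  → 30.8521
row 6: Σ corner-gray over 11 cells = 5956  → 29.4621
row 7: Σ corner-gray over 11 cells = 6519  → 32.2470
row 8: Σ corner-gray over 11 cells = 5858  → 28.9773
Σ rows: total corner-gray = 53193  → 263.1257 mm³

263.126


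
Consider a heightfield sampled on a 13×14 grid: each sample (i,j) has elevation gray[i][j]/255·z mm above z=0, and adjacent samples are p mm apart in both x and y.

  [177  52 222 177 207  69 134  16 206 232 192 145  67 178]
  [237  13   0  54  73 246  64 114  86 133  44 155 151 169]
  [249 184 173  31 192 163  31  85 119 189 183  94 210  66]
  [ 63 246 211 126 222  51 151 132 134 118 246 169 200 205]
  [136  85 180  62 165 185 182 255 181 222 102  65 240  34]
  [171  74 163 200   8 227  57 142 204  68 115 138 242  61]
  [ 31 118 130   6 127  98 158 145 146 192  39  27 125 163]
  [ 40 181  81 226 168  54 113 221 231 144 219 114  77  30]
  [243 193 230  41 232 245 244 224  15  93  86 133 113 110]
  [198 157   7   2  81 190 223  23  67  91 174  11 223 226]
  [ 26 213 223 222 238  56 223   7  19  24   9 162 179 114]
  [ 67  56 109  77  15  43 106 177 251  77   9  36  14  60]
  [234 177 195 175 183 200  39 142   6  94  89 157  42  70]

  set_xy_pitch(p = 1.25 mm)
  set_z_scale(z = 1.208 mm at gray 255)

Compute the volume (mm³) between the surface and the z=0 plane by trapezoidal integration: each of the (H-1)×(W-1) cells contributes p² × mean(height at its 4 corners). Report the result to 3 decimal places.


149.973

height_mm = gray/255 × 1.208; cell vol = 1.25² × mean(4 corners)
unit = 1.25² × 1.208 / (4×255) = 0.00185049 mm³ per gray-sum
row 0: Σ corner-gray over 13 cells = 6465  → 11.9634
row 1: Σ corner-gray over 13 cells = 6295  → 11.6488
row 2: Σ corner-gray over 13 cells = 7903  → 14.6244
row 3: Σ corner-gray over 13 cells = 8298  → 15.3554
row 4: Σ corner-gray over 13 cells = 7526  → 13.9268
row 5: Σ corner-gray over 13 cells = 6324  → 11.7025
row 6: Σ corner-gray over 13 cells = 6544  → 12.1096
row 7: Σ corner-gray over 13 cells = 7779  → 14.3950
row 8: Σ corner-gray over 13 cells = 6973  → 12.9035
row 9: Σ corner-gray over 13 cells = 6212  → 11.4952
row 10: Σ corner-gray over 13 cells = 5357  → 9.9131
row 11: Σ corner-gray over 13 cells = 5369  → 9.9353
Σ rows: total corner-gray = 81045  → 149.9730 mm³


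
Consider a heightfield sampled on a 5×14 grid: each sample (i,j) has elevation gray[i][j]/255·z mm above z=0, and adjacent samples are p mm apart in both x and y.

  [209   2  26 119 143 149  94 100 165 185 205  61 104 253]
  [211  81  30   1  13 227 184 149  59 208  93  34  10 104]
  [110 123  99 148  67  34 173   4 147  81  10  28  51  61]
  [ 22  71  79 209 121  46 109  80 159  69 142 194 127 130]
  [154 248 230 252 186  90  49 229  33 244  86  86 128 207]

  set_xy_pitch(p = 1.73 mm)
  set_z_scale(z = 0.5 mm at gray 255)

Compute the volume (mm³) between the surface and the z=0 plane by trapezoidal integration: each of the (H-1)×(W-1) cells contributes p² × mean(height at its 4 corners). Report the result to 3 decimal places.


height_mm = gray/255 × 0.5; cell vol = 1.73² × mean(4 corners)
unit = 1.73² × 0.5 / (4×255) = 0.00146711 mm³ per gray-sum
row 0: Σ corner-gray over 13 cells = 5661  → 8.3053
row 1: Σ corner-gray over 13 cells = 4594  → 6.7399
row 2: Σ corner-gray over 13 cells = 5065  → 7.4309
row 3: Σ corner-gray over 13 cells = 7047  → 10.3387
Σ rows: total corner-gray = 22367  → 32.8148 mm³

32.815


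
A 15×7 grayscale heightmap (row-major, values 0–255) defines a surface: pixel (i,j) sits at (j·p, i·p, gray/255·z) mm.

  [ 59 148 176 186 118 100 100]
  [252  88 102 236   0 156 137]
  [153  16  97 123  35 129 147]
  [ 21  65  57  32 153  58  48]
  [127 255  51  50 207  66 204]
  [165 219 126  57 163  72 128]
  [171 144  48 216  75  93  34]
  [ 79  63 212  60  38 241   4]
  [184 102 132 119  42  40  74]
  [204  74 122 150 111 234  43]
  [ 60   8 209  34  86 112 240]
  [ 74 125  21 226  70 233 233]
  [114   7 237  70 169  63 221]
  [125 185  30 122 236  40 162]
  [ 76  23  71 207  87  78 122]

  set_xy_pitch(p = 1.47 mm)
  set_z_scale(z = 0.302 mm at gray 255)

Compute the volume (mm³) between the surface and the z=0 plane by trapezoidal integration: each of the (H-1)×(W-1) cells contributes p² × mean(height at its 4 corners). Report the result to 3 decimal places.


height_mm = gray/255 × 0.302; cell vol = 1.47² × mean(4 corners)
unit = 1.47² × 0.302 / (4×255) = 0.000639796 mm³ per gray-sum
row 0: Σ corner-gray over 6 cells = 3168  → 2.0269
row 1: Σ corner-gray over 6 cells = 2653  → 1.6974
row 2: Σ corner-gray over 6 cells = 1899  → 1.2150
row 3: Σ corner-gray over 6 cells = 2388  → 1.5278
row 4: Σ corner-gray over 6 cells = 3156  → 2.0192
row 5: Σ corner-gray over 6 cells = 2924  → 1.8708
row 6: Σ corner-gray over 6 cells = 2668  → 1.7070
row 7: Σ corner-gray over 6 cells = 2439  → 1.5605
row 8: Σ corner-gray over 6 cells = 2757  → 1.7639
row 9: Σ corner-gray over 6 cells = 2827  → 1.8087
row 10: Σ corner-gray over 6 cells = 2855  → 1.8266
row 11: Σ corner-gray over 6 cells = 3084  → 1.9731
row 12: Σ corner-gray over 6 cells = 2940  → 1.8810
row 13: Σ corner-gray over 6 cells = 2643  → 1.6910
Σ rows: total corner-gray = 38401  → 24.5688 mm³

24.569


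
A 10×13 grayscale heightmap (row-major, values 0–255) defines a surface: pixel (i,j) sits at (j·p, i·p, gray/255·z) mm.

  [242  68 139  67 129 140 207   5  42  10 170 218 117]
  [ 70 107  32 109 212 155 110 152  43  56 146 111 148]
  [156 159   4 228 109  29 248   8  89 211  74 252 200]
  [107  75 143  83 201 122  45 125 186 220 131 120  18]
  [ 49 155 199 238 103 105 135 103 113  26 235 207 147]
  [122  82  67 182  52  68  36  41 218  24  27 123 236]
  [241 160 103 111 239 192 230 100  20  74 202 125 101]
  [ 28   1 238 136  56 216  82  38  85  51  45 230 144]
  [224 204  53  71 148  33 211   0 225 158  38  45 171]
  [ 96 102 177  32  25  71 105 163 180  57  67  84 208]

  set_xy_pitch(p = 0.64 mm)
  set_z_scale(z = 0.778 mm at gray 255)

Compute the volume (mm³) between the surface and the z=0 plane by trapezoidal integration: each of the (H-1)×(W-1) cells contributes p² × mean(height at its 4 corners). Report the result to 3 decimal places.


height_mm = gray/255 × 0.778; cell vol = 0.64² × mean(4 corners)
unit = 0.64² × 0.778 / (4×255) = 0.00031242 mm³ per gray-sum
row 0: Σ corner-gray over 12 cells = 5433  → 1.6974
row 1: Σ corner-gray over 12 cells = 5862  → 1.8314
row 2: Σ corner-gray over 12 cells = 6205  → 1.9386
row 3: Σ corner-gray over 12 cells = 6461  → 2.0185
row 4: Σ corner-gray over 12 cells = 5632  → 1.7596
row 5: Σ corner-gray over 12 cells = 5652  → 1.7658
row 6: Σ corner-gray over 12 cells = 5982  → 1.8689
row 7: Σ corner-gray over 12 cells = 5295  → 1.6543
row 8: Σ corner-gray over 12 cells = 5197  → 1.6236
Σ rows: total corner-gray = 51719  → 16.1581 mm³

16.158


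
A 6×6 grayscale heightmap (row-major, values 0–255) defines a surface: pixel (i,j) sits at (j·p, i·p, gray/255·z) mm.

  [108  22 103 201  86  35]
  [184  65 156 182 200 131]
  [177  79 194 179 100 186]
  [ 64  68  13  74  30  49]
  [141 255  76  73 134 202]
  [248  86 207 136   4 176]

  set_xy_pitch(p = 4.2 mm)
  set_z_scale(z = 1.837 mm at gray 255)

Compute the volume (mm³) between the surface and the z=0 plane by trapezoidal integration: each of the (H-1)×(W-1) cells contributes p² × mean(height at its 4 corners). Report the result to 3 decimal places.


height_mm = gray/255 × 1.837; cell vol = 4.2² × mean(4 corners)
unit = 4.2² × 1.837 / (4×255) = 0.0317693 mm³ per gray-sum
row 0: Σ corner-gray over 5 cells = 2488  → 79.0420
row 1: Σ corner-gray over 5 cells = 2988  → 94.9267
row 2: Σ corner-gray over 5 cells = 1950  → 61.9501
row 3: Σ corner-gray over 5 cells = 1902  → 60.4252
row 4: Σ corner-gray over 5 cells = 2709  → 86.0630
Σ rows: total corner-gray = 12037  → 382.4070 mm³

382.407


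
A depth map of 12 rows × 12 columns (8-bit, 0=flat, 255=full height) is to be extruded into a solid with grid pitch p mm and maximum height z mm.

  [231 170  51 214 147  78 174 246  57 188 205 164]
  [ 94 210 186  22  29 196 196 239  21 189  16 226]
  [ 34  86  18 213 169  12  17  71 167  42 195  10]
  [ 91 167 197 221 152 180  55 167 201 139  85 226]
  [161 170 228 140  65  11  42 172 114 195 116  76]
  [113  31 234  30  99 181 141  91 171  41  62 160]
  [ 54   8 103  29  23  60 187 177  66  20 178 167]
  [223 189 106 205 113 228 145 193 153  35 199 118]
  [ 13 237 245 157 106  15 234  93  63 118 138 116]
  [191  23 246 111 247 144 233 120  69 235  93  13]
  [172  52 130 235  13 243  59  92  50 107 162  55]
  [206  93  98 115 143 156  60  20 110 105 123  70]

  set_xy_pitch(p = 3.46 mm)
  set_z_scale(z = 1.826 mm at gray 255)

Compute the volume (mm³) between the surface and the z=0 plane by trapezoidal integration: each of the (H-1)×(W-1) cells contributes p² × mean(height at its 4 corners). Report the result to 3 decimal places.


height_mm = gray/255 × 1.826; cell vol = 3.46² × mean(4 corners)
unit = 3.46² × 1.826 / (4×255) = 0.0214315 mm³ per gray-sum
row 0: Σ corner-gray over 11 cells = 6383  → 136.7973
row 1: Σ corner-gray over 11 cells = 4952  → 106.1288
row 2: Σ corner-gray over 11 cells = 5469  → 117.2089
row 3: Σ corner-gray over 11 cells = 6188  → 132.6182
row 4: Σ corner-gray over 11 cells = 5178  → 110.9724
row 5: Σ corner-gray over 11 cells = 4358  → 93.3985
row 6: Σ corner-gray over 11 cells = 5396  → 115.6444
row 7: Σ corner-gray over 11 cells = 6414  → 137.4617
row 8: Σ corner-gray over 11 cells = 6187  → 132.5968
row 9: Σ corner-gray over 11 cells = 5759  → 123.4241
row 10: Σ corner-gray over 11 cells = 4835  → 103.6214
Σ rows: total corner-gray = 61119  → 1309.8725 mm³

1309.873


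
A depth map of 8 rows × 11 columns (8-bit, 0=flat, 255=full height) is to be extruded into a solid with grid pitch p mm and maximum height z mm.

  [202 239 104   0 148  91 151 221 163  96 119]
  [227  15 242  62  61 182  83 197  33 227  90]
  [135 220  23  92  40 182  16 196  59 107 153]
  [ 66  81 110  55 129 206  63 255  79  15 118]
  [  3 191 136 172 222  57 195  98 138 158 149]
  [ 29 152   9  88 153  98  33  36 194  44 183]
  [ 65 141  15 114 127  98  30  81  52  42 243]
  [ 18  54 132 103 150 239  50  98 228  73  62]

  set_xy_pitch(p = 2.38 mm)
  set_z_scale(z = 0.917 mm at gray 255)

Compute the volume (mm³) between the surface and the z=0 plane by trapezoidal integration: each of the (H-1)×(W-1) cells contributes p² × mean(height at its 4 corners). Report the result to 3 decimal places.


height_mm = gray/255 × 0.917; cell vol = 2.38² × mean(4 corners)
unit = 2.38² × 0.917 / (4×255) = 0.00509241 mm³ per gray-sum
row 0: Σ corner-gray over 10 cells = 5268  → 26.8268
row 1: Σ corner-gray over 10 cells = 4679  → 23.8274
row 2: Σ corner-gray over 10 cells = 4328  → 22.0399
row 3: Σ corner-gray over 10 cells = 5056  → 25.7472
row 4: Σ corner-gray over 10 cells = 4712  → 23.9954
row 5: Σ corner-gray over 10 cells = 3534  → 17.9966
row 6: Σ corner-gray over 10 cells = 4042  → 20.5835
Σ rows: total corner-gray = 31619  → 161.0168 mm³

161.017


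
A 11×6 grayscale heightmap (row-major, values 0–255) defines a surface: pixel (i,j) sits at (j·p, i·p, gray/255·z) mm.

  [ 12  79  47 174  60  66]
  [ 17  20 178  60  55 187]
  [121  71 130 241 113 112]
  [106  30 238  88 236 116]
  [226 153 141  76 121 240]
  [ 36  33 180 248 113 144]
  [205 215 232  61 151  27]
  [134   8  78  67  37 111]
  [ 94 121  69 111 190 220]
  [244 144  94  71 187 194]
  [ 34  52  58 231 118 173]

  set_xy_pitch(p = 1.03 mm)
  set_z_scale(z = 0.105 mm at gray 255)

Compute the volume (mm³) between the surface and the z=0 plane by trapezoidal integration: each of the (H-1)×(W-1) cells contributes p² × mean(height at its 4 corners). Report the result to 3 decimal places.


height_mm = gray/255 × 0.105; cell vol = 1.03² × mean(4 corners)
unit = 1.03² × 0.105 / (4×255) = 0.00010921 mm³ per gray-sum
row 0: Σ corner-gray over 5 cells = 1628  → 0.1778
row 1: Σ corner-gray over 5 cells = 2173  → 0.2373
row 2: Σ corner-gray over 5 cells = 2749  → 0.3002
row 3: Σ corner-gray over 5 cells = 2854  → 0.3117
row 4: Σ corner-gray over 5 cells = 2776  → 0.3032
row 5: Σ corner-gray over 5 cells = 2878  → 0.3143
row 6: Σ corner-gray over 5 cells = 2175  → 0.2375
row 7: Σ corner-gray over 5 cells = 1921  → 0.2098
row 8: Σ corner-gray over 5 cells = 2726  → 0.2977
row 9: Σ corner-gray over 5 cells = 2555  → 0.2790
Σ rows: total corner-gray = 24435  → 2.6686 mm³

2.669


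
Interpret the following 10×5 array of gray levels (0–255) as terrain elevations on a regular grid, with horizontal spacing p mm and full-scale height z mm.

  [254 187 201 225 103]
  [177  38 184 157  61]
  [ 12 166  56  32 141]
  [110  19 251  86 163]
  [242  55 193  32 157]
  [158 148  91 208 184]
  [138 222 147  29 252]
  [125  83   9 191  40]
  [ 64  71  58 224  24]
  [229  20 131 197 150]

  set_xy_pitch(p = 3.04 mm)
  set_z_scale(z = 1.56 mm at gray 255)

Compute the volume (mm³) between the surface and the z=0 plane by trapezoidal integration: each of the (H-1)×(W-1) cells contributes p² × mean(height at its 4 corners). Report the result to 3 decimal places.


height_mm = gray/255 × 1.56; cell vol = 3.04² × mean(4 corners)
unit = 3.04² × 1.56 / (4×255) = 0.0141342 mm³ per gray-sum
row 0: Σ corner-gray over 4 cells = 2579  → 36.4521
row 1: Σ corner-gray over 4 cells = 1657  → 23.4204
row 2: Σ corner-gray over 4 cells = 1646  → 23.2649
row 3: Σ corner-gray over 4 cells = 1944  → 27.4769
row 4: Σ corner-gray over 4 cells = 2195  → 31.0246
row 5: Σ corner-gray over 4 cells = 2422  → 34.2331
row 6: Σ corner-gray over 4 cells = 1917  → 27.0953
row 7: Σ corner-gray over 4 cells = 1525  → 21.5547
row 8: Σ corner-gray over 4 cells = 1869  → 26.4168
Σ rows: total corner-gray = 17754  → 250.9388 mm³

250.939


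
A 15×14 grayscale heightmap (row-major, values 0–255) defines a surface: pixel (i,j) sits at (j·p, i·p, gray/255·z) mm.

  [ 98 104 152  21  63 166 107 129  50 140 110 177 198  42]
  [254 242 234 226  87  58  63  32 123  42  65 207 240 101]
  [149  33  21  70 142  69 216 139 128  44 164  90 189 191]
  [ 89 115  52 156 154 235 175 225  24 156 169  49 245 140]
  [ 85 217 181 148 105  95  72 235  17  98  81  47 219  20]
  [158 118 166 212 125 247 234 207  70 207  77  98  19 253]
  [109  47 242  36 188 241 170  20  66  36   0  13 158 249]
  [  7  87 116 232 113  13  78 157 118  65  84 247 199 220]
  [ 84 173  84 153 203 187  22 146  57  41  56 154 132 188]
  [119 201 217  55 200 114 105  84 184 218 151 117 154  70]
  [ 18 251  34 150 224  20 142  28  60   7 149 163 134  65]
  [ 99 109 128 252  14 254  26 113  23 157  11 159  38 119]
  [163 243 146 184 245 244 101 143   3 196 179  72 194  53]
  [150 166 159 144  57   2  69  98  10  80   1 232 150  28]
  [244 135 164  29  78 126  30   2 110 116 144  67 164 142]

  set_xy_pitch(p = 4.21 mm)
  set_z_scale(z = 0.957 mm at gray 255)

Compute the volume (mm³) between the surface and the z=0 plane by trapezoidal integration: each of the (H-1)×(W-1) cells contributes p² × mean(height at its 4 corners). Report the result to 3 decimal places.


1508.950

height_mm = gray/255 × 0.957; cell vol = 4.21² × mean(4 corners)
unit = 4.21² × 0.957 / (4×255) = 0.0166294 mm³ per gray-sum
row 0: Σ corner-gray over 13 cells = 6567  → 109.2051
row 1: Σ corner-gray over 13 cells = 6543  → 108.8060
row 2: Σ corner-gray over 13 cells = 6689  → 111.2339
row 3: Σ corner-gray over 13 cells = 6874  → 114.3103
row 4: Σ corner-gray over 13 cells = 7106  → 118.1683
row 5: Σ corner-gray over 13 cells = 6763  → 112.4645
row 6: Σ corner-gray over 13 cells = 6037  → 100.3915
row 7: Σ corner-gray over 13 cells = 6333  → 105.3138
row 8: Σ corner-gray over 13 cells = 6877  → 114.3602
row 9: Σ corner-gray over 13 cells = 6596  → 109.6874
row 10: Σ corner-gray over 13 cells = 5593  → 93.0081
row 11: Σ corner-gray over 13 cells = 6902  → 114.7760
row 12: Σ corner-gray over 13 cells = 6630  → 110.2528
row 13: Σ corner-gray over 13 cells = 5230  → 86.9716
Σ rows: total corner-gray = 90740  → 1508.9496 mm³


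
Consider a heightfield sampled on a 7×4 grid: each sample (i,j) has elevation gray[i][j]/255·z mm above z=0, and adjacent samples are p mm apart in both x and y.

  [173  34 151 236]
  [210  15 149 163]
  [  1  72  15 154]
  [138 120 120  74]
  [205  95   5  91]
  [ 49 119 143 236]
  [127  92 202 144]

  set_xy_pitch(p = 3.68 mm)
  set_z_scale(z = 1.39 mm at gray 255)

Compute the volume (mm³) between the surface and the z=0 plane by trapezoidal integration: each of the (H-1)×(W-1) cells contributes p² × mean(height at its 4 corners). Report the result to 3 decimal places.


141.955

height_mm = gray/255 × 1.39; cell vol = 3.68² × mean(4 corners)
unit = 3.68² × 1.39 / (4×255) = 0.0184548 mm³ per gray-sum
row 0: Σ corner-gray over 3 cells = 1480  → 27.3132
row 1: Σ corner-gray over 3 cells = 1030  → 19.0085
row 2: Σ corner-gray over 3 cells = 1021  → 18.8424
row 3: Σ corner-gray over 3 cells = 1188  → 21.9243
row 4: Σ corner-gray over 3 cells = 1305  → 24.0836
row 5: Σ corner-gray over 3 cells = 1668  → 30.7827
Σ rows: total corner-gray = 7692  → 141.9546 mm³


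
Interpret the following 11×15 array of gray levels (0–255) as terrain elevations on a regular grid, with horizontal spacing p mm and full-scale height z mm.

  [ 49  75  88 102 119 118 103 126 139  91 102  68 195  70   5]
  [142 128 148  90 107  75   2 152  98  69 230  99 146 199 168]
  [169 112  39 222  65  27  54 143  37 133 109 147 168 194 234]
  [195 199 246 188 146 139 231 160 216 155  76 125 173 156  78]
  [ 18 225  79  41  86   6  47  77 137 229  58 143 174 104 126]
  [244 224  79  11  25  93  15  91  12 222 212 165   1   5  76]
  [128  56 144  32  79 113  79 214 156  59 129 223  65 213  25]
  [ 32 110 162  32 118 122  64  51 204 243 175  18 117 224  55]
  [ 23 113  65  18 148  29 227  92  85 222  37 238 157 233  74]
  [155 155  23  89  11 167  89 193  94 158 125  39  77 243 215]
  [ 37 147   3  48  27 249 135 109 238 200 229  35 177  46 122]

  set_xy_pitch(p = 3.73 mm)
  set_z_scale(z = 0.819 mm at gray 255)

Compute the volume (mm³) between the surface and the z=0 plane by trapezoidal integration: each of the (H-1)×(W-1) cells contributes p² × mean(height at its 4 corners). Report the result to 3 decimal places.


height_mm = gray/255 × 0.819; cell vol = 3.73² × mean(4 corners)
unit = 3.73² × 0.819 / (4×255) = 0.0111712 mm³ per gray-sum
row 0: Σ corner-gray over 14 cells = 6242  → 69.7309
row 1: Σ corner-gray over 14 cells = 6699  → 74.8361
row 2: Σ corner-gray over 14 cells = 7996  → 89.3252
row 3: Σ corner-gray over 14 cells = 7649  → 85.4488
row 4: Σ corner-gray over 14 cells = 5586  → 62.4025
row 5: Σ corner-gray over 14 cells = 5907  → 65.9885
row 6: Σ corner-gray over 14 cells = 6644  → 74.2217
row 7: Σ corner-gray over 14 cells = 6792  → 75.8751
row 8: Σ corner-gray over 14 cells = 6721  → 75.0819
row 9: Σ corner-gray over 14 cells = 6741  → 75.3053
Σ rows: total corner-gray = 66977  → 748.2162 mm³

748.216
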